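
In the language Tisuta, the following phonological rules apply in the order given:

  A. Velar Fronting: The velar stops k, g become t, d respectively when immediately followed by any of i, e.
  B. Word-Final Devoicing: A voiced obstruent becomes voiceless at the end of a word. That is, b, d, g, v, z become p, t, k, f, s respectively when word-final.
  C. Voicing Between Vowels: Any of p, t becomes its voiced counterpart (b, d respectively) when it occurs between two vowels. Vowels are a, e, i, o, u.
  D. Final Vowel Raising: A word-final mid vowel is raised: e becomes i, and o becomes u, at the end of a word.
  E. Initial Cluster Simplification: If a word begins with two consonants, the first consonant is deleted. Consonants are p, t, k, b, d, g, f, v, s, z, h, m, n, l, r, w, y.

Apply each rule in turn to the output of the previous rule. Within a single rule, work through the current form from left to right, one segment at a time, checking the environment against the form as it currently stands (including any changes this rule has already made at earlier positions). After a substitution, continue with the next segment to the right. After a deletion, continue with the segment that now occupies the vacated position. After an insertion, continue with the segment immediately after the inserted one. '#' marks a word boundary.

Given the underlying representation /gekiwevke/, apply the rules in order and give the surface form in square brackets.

[dediwevti]

A Velar Fronting: [gekiwevke] → [detiwevte]
B Word-Final Devoicing: no change — [detiwevte]
C Voicing Between Vowels: [detiwevte] → [dediwevte]
D Final Vowel Raising: [dediwevte] → [dediwevti]
E Initial Cluster Simplification: no change — [dediwevti]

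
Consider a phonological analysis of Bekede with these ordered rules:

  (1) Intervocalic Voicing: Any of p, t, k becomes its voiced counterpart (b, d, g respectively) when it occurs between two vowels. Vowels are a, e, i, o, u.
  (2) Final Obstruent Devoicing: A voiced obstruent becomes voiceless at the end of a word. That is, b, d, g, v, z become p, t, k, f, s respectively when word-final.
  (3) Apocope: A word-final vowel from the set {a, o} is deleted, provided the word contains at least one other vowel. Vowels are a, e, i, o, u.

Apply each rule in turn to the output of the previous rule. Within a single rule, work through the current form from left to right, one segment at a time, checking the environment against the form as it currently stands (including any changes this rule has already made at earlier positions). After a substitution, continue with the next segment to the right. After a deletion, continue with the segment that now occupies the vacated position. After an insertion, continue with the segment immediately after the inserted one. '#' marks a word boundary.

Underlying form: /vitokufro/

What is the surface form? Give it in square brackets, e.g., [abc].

[vidogufr]

(1) Intervocalic Voicing: [vitokufro] → [vidogufro]
(2) Final Obstruent Devoicing: no change — [vidogufro]
(3) Apocope: [vidogufro] → [vidogufr]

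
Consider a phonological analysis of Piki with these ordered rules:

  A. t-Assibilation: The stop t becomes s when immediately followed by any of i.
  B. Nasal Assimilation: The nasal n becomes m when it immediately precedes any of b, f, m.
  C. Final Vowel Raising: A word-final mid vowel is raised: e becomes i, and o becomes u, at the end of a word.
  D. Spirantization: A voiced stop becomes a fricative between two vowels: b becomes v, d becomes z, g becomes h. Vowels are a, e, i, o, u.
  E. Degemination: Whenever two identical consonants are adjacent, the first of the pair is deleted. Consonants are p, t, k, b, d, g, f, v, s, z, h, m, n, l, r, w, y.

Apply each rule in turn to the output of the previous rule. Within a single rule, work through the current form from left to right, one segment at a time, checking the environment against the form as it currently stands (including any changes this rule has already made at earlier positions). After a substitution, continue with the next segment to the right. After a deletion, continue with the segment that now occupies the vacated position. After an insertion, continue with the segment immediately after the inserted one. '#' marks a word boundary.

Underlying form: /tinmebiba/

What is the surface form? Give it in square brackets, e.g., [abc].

A t-Assibilation: [tinmebiba] → [sinmebiba]
B Nasal Assimilation: [sinmebiba] → [simmebiba]
C Final Vowel Raising: no change — [simmebiba]
D Spirantization: [simmebiba] → [simmeviva]
E Degemination: [simmeviva] → [simeviva]

[simeviva]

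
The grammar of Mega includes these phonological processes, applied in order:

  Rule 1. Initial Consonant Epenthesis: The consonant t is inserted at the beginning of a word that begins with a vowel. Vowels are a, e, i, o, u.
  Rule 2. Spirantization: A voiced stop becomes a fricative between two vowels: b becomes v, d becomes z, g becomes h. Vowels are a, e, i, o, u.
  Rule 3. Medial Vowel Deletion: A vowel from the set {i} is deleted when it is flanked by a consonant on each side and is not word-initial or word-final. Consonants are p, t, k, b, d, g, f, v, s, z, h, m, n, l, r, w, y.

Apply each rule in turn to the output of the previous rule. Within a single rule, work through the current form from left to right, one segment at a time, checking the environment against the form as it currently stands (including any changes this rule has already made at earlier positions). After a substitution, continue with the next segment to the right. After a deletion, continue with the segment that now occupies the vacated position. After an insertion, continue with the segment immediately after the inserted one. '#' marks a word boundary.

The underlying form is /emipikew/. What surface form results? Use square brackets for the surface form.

Rule 1 Initial Consonant Epenthesis: [emipikew] → [temipikew]
Rule 2 Spirantization: no change — [temipikew]
Rule 3 Medial Vowel Deletion: [temipikew] → [tempkew]

[tempkew]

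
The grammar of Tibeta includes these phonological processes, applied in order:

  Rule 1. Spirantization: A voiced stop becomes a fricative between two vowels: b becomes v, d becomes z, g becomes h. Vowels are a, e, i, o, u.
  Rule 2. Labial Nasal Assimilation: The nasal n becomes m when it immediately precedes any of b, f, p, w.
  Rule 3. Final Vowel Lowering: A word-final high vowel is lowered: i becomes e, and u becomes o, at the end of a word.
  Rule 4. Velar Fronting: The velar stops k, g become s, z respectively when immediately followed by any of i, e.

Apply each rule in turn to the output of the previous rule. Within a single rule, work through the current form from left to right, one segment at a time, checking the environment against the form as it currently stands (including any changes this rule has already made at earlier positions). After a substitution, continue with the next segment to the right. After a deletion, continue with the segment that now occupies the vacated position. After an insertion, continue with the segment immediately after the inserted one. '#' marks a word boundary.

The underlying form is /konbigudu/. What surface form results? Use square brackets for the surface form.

[kombihuzo]

Rule 1 Spirantization: [konbigudu] → [konbihuzu]
Rule 2 Labial Nasal Assimilation: [konbihuzu] → [kombihuzu]
Rule 3 Final Vowel Lowering: [kombihuzu] → [kombihuzo]
Rule 4 Velar Fronting: no change — [kombihuzo]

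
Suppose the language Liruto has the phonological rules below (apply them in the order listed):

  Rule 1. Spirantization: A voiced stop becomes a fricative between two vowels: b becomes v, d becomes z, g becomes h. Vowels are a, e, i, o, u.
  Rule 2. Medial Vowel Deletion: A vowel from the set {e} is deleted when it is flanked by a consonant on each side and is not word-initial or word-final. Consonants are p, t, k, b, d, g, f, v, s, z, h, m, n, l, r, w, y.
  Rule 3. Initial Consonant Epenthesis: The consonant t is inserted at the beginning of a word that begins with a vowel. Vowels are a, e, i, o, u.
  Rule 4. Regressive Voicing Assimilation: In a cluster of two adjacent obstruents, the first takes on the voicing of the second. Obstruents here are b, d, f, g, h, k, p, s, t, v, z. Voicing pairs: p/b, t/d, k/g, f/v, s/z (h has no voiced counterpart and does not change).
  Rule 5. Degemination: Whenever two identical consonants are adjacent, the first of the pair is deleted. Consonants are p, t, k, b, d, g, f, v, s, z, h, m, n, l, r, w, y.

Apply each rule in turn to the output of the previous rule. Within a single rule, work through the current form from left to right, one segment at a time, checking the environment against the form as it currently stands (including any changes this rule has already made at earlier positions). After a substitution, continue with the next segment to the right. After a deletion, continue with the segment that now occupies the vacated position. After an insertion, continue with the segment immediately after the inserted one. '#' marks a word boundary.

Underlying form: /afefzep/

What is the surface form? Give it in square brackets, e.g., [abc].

[tafvsp]

Rule 1 Spirantization: no change — [afefzep]
Rule 2 Medial Vowel Deletion: [afefzep] → [affzp]
Rule 3 Initial Consonant Epenthesis: [affzp] → [taffzp]
Rule 4 Regressive Voicing Assimilation: [taffzp] → [tafvsp]
Rule 5 Degemination: no change — [tafvsp]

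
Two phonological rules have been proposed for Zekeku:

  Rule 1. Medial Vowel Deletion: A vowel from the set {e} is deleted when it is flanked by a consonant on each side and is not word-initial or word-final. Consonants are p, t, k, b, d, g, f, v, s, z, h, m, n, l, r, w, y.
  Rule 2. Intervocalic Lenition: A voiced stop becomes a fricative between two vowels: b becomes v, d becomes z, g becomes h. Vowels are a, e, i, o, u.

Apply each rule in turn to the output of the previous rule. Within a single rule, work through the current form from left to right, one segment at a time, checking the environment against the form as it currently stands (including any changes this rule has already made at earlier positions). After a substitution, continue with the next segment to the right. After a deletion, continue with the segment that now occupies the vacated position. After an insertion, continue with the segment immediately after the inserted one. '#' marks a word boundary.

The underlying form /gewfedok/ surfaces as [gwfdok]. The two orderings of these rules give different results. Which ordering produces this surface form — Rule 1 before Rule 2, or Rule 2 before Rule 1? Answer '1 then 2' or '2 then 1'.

Order 1 then 2:
  1 Medial Vowel Deletion: [gewfedok] → [gwfdok]
  2 Intervocalic Lenition: no change — [gwfdok]
  result: [gwfdok]
Order 2 then 1:
  2 Intervocalic Lenition: [gewfedok] → [gewfezok]
  1 Medial Vowel Deletion: [gewfezok] → [gwfzok]
  result: [gwfzok]

1 then 2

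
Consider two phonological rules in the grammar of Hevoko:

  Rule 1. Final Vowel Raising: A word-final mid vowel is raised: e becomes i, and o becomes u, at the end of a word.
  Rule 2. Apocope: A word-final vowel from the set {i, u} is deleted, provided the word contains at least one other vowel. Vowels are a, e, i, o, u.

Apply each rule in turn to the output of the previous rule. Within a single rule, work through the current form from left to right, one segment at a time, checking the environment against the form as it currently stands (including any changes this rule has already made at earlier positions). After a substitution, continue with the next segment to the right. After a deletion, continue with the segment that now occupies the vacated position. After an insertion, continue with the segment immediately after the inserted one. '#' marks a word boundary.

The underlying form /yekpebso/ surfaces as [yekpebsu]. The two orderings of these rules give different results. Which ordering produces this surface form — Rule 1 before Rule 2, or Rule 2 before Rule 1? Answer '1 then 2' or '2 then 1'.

Order 1 then 2:
  1 Final Vowel Raising: [yekpebso] → [yekpebsu]
  2 Apocope: [yekpebsu] → [yekpebs]
  result: [yekpebs]
Order 2 then 1:
  2 Apocope: no change — [yekpebso]
  1 Final Vowel Raising: [yekpebso] → [yekpebsu]
  result: [yekpebsu]

2 then 1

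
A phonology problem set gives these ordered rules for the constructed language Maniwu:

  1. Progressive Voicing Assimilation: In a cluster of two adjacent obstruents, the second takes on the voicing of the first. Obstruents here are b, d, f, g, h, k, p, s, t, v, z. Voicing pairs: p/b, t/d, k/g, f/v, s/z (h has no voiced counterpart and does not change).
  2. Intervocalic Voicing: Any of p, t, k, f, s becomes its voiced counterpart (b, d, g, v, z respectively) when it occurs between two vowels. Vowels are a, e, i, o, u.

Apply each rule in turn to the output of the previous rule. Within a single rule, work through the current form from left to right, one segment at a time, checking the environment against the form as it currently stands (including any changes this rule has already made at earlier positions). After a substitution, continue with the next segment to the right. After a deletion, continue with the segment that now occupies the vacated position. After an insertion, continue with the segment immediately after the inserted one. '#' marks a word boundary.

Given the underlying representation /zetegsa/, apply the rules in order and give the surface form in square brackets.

1 Progressive Voicing Assimilation: [zetegsa] → [zetegza]
2 Intervocalic Voicing: [zetegza] → [zedegza]

[zedegza]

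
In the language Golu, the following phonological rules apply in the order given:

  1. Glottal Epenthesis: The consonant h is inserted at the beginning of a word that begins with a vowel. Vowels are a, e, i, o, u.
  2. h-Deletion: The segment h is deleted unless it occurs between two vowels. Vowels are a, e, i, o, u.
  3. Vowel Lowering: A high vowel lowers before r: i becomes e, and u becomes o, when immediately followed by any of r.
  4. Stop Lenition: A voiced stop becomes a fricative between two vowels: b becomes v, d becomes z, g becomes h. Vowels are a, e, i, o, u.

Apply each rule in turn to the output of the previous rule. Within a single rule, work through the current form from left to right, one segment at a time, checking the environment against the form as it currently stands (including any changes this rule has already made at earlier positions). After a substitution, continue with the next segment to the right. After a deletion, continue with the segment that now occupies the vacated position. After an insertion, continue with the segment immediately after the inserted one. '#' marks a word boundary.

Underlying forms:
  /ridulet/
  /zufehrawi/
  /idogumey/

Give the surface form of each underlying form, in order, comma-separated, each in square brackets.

[rizulet], [zuferawi], [izohumey]

/ridulet/:
  1 Glottal Epenthesis: no change — [ridulet]
  2 h-Deletion: no change — [ridulet]
  3 Vowel Lowering: no change — [ridulet]
  4 Stop Lenition: [ridulet] → [rizulet]
/zufehrawi/:
  1 Glottal Epenthesis: no change — [zufehrawi]
  2 h-Deletion: [zufehrawi] → [zuferawi]
  3 Vowel Lowering: no change — [zuferawi]
  4 Stop Lenition: no change — [zuferawi]
/idogumey/:
  1 Glottal Epenthesis: [idogumey] → [hidogumey]
  2 h-Deletion: [hidogumey] → [idogumey]
  3 Vowel Lowering: no change — [idogumey]
  4 Stop Lenition: [idogumey] → [izohumey]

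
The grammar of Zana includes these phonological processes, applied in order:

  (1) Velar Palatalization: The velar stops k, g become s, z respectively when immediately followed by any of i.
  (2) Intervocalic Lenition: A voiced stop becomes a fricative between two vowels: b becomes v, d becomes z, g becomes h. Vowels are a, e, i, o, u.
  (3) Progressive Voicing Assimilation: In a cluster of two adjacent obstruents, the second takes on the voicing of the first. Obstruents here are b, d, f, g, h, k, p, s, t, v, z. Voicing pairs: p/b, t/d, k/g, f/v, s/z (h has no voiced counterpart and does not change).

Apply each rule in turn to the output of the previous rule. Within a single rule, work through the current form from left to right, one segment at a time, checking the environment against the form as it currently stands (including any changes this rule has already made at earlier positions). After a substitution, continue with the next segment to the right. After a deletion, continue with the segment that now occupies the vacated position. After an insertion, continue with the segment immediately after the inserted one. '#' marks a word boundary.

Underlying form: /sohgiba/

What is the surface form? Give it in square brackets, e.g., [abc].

(1) Velar Palatalization: [sohgiba] → [sohziba]
(2) Intervocalic Lenition: [sohziba] → [sohziva]
(3) Progressive Voicing Assimilation: [sohziva] → [sohsiva]

[sohsiva]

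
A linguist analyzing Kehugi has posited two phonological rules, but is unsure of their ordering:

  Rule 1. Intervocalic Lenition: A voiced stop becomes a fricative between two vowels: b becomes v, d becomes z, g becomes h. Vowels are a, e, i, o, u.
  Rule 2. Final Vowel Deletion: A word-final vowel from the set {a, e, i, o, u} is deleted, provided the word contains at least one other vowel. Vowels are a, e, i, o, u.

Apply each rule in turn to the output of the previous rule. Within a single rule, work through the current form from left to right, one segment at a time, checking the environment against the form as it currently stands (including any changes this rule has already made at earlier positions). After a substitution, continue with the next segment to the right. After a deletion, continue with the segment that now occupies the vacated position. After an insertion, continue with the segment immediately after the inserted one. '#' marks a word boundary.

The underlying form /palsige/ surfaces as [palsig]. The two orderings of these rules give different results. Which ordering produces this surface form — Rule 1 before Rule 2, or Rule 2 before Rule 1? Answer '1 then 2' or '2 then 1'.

Order 1 then 2:
  1 Intervocalic Lenition: [palsige] → [palsihe]
  2 Final Vowel Deletion: [palsihe] → [palsih]
  result: [palsih]
Order 2 then 1:
  2 Final Vowel Deletion: [palsige] → [palsig]
  1 Intervocalic Lenition: no change — [palsig]
  result: [palsig]

2 then 1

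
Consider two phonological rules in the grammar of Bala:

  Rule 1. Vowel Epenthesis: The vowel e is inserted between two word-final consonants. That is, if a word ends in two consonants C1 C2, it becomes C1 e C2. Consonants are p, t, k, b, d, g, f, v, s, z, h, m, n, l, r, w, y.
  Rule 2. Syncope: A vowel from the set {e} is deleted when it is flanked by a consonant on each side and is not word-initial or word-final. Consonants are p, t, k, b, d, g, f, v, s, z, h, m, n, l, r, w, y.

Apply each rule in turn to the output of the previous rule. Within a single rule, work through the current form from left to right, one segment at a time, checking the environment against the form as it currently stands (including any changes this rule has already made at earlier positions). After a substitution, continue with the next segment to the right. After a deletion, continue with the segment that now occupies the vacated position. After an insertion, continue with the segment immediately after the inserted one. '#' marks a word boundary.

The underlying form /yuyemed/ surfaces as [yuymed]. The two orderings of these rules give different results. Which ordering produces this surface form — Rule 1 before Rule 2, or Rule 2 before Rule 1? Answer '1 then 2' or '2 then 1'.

2 then 1

Order 1 then 2:
  1 Vowel Epenthesis: no change — [yuyemed]
  2 Syncope: [yuyemed] → [yuymd]
  result: [yuymd]
Order 2 then 1:
  2 Syncope: [yuyemed] → [yuymd]
  1 Vowel Epenthesis: [yuymd] → [yuymed]
  result: [yuymed]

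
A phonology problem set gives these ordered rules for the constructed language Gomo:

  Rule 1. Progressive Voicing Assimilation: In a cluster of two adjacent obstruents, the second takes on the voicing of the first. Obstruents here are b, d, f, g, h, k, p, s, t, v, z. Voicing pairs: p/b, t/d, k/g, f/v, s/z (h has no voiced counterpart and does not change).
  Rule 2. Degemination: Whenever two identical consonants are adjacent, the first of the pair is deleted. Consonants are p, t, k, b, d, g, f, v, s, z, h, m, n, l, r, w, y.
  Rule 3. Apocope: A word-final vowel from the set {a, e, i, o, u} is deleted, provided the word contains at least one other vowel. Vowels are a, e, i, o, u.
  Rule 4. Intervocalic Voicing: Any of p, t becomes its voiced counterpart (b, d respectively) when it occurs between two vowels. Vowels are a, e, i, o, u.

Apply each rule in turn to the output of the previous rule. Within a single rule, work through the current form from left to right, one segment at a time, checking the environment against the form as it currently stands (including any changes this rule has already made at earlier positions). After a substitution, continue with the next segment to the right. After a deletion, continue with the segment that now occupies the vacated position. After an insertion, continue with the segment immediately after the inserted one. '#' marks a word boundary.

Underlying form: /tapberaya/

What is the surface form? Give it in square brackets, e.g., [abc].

Rule 1 Progressive Voicing Assimilation: [tapberaya] → [tapperaya]
Rule 2 Degemination: [tapperaya] → [taperaya]
Rule 3 Apocope: [taperaya] → [taperay]
Rule 4 Intervocalic Voicing: [taperay] → [taberay]

[taberay]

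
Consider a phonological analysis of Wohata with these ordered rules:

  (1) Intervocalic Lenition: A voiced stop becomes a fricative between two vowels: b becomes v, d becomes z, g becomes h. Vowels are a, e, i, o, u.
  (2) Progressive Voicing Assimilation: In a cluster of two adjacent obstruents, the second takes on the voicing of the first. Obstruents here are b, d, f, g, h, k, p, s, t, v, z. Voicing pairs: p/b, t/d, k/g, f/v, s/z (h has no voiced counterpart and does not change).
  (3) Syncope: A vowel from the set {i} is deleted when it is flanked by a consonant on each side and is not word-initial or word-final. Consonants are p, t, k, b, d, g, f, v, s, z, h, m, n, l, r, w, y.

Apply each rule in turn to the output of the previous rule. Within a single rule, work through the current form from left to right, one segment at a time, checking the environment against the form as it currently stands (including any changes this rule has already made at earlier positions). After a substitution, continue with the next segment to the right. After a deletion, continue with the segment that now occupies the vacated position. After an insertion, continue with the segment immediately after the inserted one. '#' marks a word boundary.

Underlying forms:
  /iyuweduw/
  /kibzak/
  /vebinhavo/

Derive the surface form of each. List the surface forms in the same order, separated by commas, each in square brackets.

/iyuweduw/:
  (1) Intervocalic Lenition: [iyuweduw] → [iyuwezuw]
  (2) Progressive Voicing Assimilation: no change — [iyuwezuw]
  (3) Syncope: no change — [iyuwezuw]
/kibzak/:
  (1) Intervocalic Lenition: no change — [kibzak]
  (2) Progressive Voicing Assimilation: no change — [kibzak]
  (3) Syncope: [kibzak] → [kbzak]
/vebinhavo/:
  (1) Intervocalic Lenition: [vebinhavo] → [vevinhavo]
  (2) Progressive Voicing Assimilation: no change — [vevinhavo]
  (3) Syncope: [vevinhavo] → [vevnhavo]

[iyuwezuw], [kbzak], [vevnhavo]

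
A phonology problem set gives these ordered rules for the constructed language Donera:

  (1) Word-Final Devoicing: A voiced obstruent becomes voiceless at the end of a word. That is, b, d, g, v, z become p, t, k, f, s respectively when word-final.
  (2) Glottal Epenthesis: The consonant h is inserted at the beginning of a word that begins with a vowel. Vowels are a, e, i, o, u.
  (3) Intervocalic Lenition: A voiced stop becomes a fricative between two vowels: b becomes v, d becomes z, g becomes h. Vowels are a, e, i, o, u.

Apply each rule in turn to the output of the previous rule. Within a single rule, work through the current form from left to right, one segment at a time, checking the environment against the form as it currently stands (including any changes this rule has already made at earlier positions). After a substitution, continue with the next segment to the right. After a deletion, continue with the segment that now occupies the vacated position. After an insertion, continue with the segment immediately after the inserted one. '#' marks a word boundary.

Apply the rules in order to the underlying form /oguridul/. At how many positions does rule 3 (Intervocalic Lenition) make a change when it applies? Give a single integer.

(1) Word-Final Devoicing: no change — [oguridul]
(2) Glottal Epenthesis: [oguridul] → [hoguridul]
(3) Intervocalic Lenition: [hoguridul] → [hohurizul]
Rule 3 changed 2 position(s).

2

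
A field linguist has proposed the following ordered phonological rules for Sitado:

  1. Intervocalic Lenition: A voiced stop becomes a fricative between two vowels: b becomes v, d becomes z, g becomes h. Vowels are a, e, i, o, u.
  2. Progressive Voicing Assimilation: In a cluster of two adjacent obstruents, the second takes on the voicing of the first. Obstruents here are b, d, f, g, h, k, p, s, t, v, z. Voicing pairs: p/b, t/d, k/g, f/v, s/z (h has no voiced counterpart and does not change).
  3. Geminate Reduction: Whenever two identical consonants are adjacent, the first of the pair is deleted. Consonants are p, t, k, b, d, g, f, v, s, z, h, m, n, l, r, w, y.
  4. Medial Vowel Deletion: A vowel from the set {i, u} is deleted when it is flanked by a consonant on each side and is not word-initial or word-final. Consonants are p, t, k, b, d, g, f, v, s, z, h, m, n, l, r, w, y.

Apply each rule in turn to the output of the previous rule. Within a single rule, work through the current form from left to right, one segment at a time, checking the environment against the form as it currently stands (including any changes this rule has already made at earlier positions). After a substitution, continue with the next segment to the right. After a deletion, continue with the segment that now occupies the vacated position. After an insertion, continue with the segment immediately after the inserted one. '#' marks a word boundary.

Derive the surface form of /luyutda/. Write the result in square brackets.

[lyta]

1 Intervocalic Lenition: no change — [luyutda]
2 Progressive Voicing Assimilation: [luyutda] → [luyutta]
3 Geminate Reduction: [luyutta] → [luyuta]
4 Medial Vowel Deletion: [luyuta] → [lyta]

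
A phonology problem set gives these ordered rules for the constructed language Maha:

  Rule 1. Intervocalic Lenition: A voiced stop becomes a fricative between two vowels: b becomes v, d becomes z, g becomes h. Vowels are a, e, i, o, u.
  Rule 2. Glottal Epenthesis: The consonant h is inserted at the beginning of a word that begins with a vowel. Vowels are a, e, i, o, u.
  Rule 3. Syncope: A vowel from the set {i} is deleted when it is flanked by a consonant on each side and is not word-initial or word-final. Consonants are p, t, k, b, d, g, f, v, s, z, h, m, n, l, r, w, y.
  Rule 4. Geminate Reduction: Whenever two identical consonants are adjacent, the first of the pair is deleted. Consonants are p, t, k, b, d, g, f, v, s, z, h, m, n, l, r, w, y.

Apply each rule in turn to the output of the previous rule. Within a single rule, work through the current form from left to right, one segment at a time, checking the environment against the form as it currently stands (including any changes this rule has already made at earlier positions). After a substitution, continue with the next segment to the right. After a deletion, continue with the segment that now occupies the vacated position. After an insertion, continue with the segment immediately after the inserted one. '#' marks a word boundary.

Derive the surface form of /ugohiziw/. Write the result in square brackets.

[huhohzw]

Rule 1 Intervocalic Lenition: [ugohiziw] → [uhohiziw]
Rule 2 Glottal Epenthesis: [uhohiziw] → [huhohiziw]
Rule 3 Syncope: [huhohiziw] → [huhohzw]
Rule 4 Geminate Reduction: no change — [huhohzw]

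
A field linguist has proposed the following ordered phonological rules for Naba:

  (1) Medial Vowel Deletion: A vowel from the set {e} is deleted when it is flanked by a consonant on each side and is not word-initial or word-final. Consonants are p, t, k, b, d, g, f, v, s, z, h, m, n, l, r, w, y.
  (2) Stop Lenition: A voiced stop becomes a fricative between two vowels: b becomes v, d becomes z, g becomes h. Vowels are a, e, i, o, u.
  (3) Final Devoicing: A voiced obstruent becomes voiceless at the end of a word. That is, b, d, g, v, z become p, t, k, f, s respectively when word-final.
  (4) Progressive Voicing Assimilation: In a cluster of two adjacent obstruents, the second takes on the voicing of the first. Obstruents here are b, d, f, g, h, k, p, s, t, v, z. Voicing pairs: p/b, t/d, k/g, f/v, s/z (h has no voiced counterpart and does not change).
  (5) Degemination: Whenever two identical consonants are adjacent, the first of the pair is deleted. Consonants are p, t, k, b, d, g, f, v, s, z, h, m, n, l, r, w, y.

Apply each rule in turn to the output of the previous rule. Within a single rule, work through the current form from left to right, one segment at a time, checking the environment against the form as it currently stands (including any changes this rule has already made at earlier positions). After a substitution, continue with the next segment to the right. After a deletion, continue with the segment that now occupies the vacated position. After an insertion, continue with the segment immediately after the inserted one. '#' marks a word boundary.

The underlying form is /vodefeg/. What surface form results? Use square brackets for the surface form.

(1) Medial Vowel Deletion: [vodefeg] → [vodfg]
(2) Stop Lenition: no change — [vodfg]
(3) Final Devoicing: [vodfg] → [vodfk]
(4) Progressive Voicing Assimilation: [vodfk] → [vodvg]
(5) Degemination: no change — [vodvg]

[vodvg]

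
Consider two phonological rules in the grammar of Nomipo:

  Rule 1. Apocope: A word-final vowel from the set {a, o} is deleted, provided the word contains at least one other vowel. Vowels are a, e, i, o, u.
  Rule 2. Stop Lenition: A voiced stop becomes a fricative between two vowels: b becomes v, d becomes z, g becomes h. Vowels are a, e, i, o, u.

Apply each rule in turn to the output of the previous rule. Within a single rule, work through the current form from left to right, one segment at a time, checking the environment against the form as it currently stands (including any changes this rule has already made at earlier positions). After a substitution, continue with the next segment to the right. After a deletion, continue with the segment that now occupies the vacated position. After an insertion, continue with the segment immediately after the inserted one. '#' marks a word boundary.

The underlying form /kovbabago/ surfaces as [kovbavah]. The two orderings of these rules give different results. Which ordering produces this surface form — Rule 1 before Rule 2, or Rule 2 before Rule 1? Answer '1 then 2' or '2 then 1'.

2 then 1

Order 1 then 2:
  1 Apocope: [kovbabago] → [kovbabag]
  2 Stop Lenition: [kovbabag] → [kovbavag]
  result: [kovbavag]
Order 2 then 1:
  2 Stop Lenition: [kovbabago] → [kovbavaho]
  1 Apocope: [kovbavaho] → [kovbavah]
  result: [kovbavah]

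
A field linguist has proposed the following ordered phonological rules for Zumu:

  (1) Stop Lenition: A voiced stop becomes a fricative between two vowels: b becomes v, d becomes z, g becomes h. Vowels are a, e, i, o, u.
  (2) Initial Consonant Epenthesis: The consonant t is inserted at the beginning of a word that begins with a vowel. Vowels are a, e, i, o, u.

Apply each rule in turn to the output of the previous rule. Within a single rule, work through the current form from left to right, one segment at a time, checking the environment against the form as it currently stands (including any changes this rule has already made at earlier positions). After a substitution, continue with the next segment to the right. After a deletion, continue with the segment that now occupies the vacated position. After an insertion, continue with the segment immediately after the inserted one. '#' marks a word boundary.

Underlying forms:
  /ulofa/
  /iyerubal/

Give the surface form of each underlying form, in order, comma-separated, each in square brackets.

/ulofa/:
  (1) Stop Lenition: no change — [ulofa]
  (2) Initial Consonant Epenthesis: [ulofa] → [tulofa]
/iyerubal/:
  (1) Stop Lenition: [iyerubal] → [iyeruval]
  (2) Initial Consonant Epenthesis: [iyeruval] → [tiyeruval]

[tulofa], [tiyeruval]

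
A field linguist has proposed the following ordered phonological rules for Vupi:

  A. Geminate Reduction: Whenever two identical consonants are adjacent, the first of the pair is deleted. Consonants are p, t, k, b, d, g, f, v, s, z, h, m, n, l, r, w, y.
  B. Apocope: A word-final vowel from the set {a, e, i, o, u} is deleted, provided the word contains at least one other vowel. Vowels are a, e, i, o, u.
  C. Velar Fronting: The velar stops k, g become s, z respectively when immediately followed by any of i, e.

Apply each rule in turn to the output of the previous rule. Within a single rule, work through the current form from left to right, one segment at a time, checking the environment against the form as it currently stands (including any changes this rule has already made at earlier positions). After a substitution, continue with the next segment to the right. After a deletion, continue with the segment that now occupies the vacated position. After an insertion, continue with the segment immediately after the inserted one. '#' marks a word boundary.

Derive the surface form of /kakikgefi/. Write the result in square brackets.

A Geminate Reduction: no change — [kakikgefi]
B Apocope: [kakikgefi] → [kakikgef]
C Velar Fronting: [kakikgef] → [kasikzef]

[kasikzef]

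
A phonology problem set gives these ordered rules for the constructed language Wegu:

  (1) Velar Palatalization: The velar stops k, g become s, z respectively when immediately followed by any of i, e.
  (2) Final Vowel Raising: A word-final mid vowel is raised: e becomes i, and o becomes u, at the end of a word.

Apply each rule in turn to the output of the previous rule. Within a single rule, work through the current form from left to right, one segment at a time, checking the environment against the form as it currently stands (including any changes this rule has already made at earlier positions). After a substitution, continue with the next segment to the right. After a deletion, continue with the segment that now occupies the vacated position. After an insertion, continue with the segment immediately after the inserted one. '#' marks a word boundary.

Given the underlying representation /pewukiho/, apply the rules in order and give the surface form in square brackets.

(1) Velar Palatalization: [pewukiho] → [pewusiho]
(2) Final Vowel Raising: [pewusiho] → [pewusihu]

[pewusihu]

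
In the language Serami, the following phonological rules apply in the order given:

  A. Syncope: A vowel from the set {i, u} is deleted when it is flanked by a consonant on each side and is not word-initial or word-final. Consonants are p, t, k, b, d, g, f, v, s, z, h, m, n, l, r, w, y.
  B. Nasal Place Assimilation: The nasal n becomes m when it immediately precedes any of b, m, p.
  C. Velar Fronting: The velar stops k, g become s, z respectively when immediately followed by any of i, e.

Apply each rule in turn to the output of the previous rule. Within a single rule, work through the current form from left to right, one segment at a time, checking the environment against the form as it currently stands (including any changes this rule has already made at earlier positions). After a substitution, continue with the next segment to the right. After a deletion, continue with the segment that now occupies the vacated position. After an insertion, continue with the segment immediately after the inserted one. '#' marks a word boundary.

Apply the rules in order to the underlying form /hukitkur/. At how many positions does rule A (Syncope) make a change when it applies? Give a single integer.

3

A Syncope: [hukitkur] → [hktkr]
B Nasal Place Assimilation: no change — [hktkr]
C Velar Fronting: no change — [hktkr]
Rule A changed 3 position(s).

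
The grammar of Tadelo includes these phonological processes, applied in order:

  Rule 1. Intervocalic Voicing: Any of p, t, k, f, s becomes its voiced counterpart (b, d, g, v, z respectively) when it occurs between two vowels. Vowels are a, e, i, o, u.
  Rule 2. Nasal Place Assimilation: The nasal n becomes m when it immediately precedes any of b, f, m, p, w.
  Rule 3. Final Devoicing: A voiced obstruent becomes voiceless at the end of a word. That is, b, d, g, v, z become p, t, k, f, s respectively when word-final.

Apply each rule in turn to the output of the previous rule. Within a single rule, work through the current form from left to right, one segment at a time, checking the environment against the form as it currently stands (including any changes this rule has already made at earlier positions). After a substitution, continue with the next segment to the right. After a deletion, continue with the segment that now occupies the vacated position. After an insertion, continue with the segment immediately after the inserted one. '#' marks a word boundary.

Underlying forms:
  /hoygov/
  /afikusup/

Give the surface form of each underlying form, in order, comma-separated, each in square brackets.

[hoygof], [aviguzup]

/hoygov/:
  Rule 1 Intervocalic Voicing: no change — [hoygov]
  Rule 2 Nasal Place Assimilation: no change — [hoygov]
  Rule 3 Final Devoicing: [hoygov] → [hoygof]
/afikusup/:
  Rule 1 Intervocalic Voicing: [afikusup] → [aviguzup]
  Rule 2 Nasal Place Assimilation: no change — [aviguzup]
  Rule 3 Final Devoicing: no change — [aviguzup]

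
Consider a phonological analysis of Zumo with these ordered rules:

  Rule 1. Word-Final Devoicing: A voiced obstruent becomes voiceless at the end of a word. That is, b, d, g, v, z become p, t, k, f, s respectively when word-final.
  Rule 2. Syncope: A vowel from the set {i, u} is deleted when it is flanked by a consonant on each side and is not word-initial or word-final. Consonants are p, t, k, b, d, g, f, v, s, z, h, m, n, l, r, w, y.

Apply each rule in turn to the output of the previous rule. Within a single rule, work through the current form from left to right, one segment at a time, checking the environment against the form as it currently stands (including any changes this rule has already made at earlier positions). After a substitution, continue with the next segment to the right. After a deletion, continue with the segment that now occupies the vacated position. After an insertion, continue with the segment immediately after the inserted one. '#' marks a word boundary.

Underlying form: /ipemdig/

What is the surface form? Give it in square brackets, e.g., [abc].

Rule 1 Word-Final Devoicing: [ipemdig] → [ipemdik]
Rule 2 Syncope: [ipemdik] → [ipemdk]

[ipemdk]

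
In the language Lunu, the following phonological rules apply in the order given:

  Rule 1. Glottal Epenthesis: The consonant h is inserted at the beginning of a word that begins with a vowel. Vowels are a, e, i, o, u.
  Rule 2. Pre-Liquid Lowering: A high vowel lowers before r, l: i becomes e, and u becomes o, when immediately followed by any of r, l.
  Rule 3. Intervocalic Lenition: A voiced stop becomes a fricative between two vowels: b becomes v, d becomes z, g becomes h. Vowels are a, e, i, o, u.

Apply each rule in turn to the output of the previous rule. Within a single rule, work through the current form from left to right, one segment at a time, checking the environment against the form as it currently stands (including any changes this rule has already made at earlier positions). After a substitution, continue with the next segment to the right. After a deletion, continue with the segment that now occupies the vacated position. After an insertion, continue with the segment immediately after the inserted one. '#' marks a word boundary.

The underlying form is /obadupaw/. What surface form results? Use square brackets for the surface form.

[hovazupaw]

Rule 1 Glottal Epenthesis: [obadupaw] → [hobadupaw]
Rule 2 Pre-Liquid Lowering: no change — [hobadupaw]
Rule 3 Intervocalic Lenition: [hobadupaw] → [hovazupaw]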